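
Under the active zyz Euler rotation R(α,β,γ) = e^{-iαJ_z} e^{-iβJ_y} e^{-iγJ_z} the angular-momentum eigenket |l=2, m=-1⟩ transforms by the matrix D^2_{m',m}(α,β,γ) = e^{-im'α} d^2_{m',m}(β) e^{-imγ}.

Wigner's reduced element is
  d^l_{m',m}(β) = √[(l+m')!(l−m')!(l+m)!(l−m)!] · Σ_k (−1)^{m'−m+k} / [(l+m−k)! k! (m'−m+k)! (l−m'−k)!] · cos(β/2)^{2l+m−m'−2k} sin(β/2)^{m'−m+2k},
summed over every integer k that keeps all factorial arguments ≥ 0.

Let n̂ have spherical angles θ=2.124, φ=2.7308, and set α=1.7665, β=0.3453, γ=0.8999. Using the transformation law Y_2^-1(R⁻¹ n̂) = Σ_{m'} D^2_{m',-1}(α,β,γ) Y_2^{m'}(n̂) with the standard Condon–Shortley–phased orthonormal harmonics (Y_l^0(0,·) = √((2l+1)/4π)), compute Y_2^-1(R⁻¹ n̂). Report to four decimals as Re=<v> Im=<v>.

Re=-0.2403 Im=-0.0158

Need the full column D^2_{m',-1} for m'=−2..2 at α=1.7665, β=0.3453, γ=0.8999.
cos(β/2)=0.985133, sin(β/2)=0.171794
d^2_{-2,-1}: single k=1 term ⇒ +0.328489;  D = -0.090619-0.315743i
d^2_{-1,-1}: k∈[0..1] ⇒ +0.941845 -0.085926 = +0.855919;  D = -0.761087+0.391591i
d^2_{0,-1}: k∈[0..1] ⇒ -0.402316 +0.012235 = -0.390081;  D = -0.242509-0.305537i
d^2_{1,-1}: k∈[0..1] ⇒ +0.085926 -0.000871 = +0.085055;  D = +0.055066-0.064823i
d^2_{2,-1}: single k=0 term ⇒ -0.009990;  D = +0.008726+0.004864i
Y_2^{m'}(θ=2.124,φ=2.7308) and Σ D·Y over m':
  (-0.0906-0.3157i)·(+0.1905+0.2048i)  (-0.7611+0.3916i)·(+0.3166+0.1379i)  (-0.2425-0.3055i)·(-0.0542+0.0000i)  (+0.0551-0.0648i)·(-0.3166+0.1379i)  (+0.0087+0.0049i)·(+0.1905-0.2048i)
Y_2^-1(R⁻¹ n̂) = -0.240296-0.015849i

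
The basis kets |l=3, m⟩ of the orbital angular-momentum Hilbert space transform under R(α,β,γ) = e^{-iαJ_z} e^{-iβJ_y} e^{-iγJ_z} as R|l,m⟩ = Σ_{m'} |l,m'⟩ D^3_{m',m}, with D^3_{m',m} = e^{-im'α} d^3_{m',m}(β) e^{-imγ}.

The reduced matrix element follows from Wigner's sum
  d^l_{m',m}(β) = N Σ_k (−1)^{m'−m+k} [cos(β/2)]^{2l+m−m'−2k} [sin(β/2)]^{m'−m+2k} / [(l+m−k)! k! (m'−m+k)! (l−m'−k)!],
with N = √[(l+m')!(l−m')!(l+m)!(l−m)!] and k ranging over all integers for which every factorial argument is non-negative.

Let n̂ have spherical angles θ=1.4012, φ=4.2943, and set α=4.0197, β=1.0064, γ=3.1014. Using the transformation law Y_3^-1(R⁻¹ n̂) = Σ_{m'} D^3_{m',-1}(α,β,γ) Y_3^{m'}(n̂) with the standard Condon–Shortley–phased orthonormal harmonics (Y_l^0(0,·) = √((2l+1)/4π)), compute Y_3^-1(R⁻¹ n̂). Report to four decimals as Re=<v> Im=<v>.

Re=-0.3404 Im=0.2711

Need the full column D^3_{m',-1} for m'=−3..3 at α=4.0197, β=1.0064, γ=3.1014.
cos(β/2)=0.876044, sin(β/2)=0.482231
d^3_{-3,-1}: single k=2 term ⇒ +0.530469;  D = -0.452940+0.276121i
d^3_{-2,-1}: k∈[1..2] ⇒ +0.786837 -0.476841 = +0.309996;  D = +0.044861-0.306732i
d^3_{-1,-1}: k∈[0..2] ⇒ +0.452017 -1.095732 +0.249015 = -0.394700;  D = -0.264060-0.293361i
d^3_{0,-1}: k∈[0..2] ⇒ -0.861937 +0.783530 -0.079140 = -0.157546;  D = +0.157419-0.006330i
d^3_{1,-1}: k∈[0..2] ⇒ +0.821799 -0.332019 +0.012576 = +0.502355;  D = +0.305016-0.399157i
d^3_{2,-1}: k∈[0..1] ⇒ -0.476841 +0.072244 = -0.404597;  D = -0.090509-0.394344i
d^3_{3,-1}: single k=0 term ⇒ +0.160738;  D = -0.143521-0.072377i
Y_3^{m'}(θ=1.4012,φ=4.2943) and Σ D·Y over m':
  (-0.4529+0.2761i)·(+0.3797-0.1244i)  (+0.0449-0.3067i)·(-0.1123-0.1244i)  (-0.2641-0.2934i)·(+0.1109-0.2496i)  (+0.1574-0.0063i)·(-0.1800+0.0000i)  (+0.3050-0.3992i)·(-0.1109-0.2496i)  (-0.0905-0.3943i)·(-0.1123+0.1244i)  (-0.1435-0.0724i)·(-0.3797-0.1244i)
Y_3^-1(R⁻¹ n̂) = -0.340449+0.271058i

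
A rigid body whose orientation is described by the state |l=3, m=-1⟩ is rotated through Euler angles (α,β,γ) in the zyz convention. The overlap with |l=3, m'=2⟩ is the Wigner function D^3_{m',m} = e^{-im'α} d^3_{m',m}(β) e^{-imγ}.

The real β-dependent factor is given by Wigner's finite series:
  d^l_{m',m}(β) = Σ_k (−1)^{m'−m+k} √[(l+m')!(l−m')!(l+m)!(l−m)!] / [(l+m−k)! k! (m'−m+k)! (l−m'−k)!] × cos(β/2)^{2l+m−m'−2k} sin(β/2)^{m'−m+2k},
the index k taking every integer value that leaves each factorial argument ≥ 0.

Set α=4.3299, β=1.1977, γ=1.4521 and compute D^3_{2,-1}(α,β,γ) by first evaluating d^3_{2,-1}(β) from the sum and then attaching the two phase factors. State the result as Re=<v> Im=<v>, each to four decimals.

Re=-0.2949 Im=0.3910

Split into d^3_{2,-1}(β=1.1977) × two z-phases.
With c≡cos(β/2)=0.825984 and s≡sin(β/2)=0.563693, N=[120·1·2·24]^{1/2}=75.894664
k∈{0,1} keeps every argument non-negative
  k=0: (−1)^3·75.8947/(12)·0.8260^3·0.5637^3 = -0.638371
  k=1: (−1)^4·75.8947/(24)·0.8260^1·0.5637^5 = +0.148657
d^3_{2,-1}(1.1977) = -0.638371 +0.148657 = -0.489714
D = (-0.721398-0.692521i)·(-0.489714)·(+0.118418+0.992964i) = -0.294917+0.390953i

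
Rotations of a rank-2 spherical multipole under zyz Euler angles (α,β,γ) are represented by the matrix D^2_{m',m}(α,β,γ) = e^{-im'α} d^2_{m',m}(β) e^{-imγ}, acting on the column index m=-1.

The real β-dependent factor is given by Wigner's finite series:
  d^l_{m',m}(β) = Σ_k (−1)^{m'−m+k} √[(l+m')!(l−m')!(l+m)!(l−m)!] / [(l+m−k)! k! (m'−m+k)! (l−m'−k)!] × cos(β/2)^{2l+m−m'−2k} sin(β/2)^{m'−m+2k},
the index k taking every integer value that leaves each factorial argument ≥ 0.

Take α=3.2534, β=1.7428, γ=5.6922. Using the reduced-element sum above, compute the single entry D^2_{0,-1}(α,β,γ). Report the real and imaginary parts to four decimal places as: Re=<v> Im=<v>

Split into d^2_{0,-1}(β=1.7428) × two z-phases.
With c≡cos(β/2)=0.643756 and s≡sin(β/2)=0.765231, N=[2·2·1·6]^{1/2}=4.898979
Admissible k: 0..1 (factorial args all ≥0)
  k=0: (−1)^1·4.8990/(2)·0.6438^3·0.7652^1 = -0.500071
  k=1: (−1)^2·4.8990/(2)·0.6438^1·0.7652^3 = +0.706601
d^2_{0,-1}(1.7428) = -0.500071 +0.706601 = +0.206530
Attach z-rotation phases: D = e^{-i(0)(3.2534)}·(+0.206530)·e^{-i(-1)(5.6922)} = +0.171501-0.115074i

Re=0.1715 Im=-0.1151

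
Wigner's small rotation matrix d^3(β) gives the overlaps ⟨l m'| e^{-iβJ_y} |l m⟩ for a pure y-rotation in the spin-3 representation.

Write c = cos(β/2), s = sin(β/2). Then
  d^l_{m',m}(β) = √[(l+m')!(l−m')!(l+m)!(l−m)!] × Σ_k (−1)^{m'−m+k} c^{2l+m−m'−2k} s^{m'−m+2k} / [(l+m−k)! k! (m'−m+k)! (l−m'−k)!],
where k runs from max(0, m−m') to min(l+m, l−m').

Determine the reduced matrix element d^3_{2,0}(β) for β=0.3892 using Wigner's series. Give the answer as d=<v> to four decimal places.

d=0.1824

d^3_{2,0}(β=0.3892) via Wigner's sum:
With c≡cos(β/2)=0.981125 and s≡sin(β/2)=0.193374, N=[120·1·6·6]^{1/2}=65.726707
The bounds max(0,m−m')=0 and min(l+m,l−m')=1 give 2 terms
  k=0: (−1)^2·65.7267/(12)·0.9811^4·0.1934^2 = +0.189782
  k=1: (−1)^3·65.7267/(12)·0.9811^2·0.1934^4 = -0.007372
d^3_{2,0}(0.3892) = +0.189782 -0.007372 = +0.182410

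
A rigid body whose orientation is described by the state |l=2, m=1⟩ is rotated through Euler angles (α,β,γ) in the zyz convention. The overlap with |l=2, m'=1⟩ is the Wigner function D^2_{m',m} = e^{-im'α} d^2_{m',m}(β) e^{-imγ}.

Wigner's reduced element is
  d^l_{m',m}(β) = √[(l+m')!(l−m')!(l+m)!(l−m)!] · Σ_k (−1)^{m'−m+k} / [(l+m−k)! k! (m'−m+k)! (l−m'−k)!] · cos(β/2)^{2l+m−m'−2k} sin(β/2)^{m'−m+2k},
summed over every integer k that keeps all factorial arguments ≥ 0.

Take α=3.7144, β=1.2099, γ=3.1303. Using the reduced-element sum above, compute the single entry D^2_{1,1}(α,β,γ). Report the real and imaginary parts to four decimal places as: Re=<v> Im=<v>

Re=-0.1682 Im=0.1058

First d^2_{1,1}(β=1.2099), then the phase factors e^{-i(1)α} and e^{-i(1)γ}:
Half-angle: c=0.822531, s=0.568721. N=√(6·1·6·1)=6.000000
k: max(0,(1)−(1))=0 … min(2+(1),2−(1))=1
  k=0: (−1)^0·6.0000/(6)·0.8225^4·0.5687^0 = +0.457729
  k=1: (−1)^1·6.0000/(2)·0.8225^2·0.5687^2 = -0.656483
d^2_{1,1}(1.2099) = +0.457729 -0.656483 = -0.198755
D = (-0.840383+0.541993i)·(-0.198755)·(-0.999936-0.011292i) = -0.168236+0.105831i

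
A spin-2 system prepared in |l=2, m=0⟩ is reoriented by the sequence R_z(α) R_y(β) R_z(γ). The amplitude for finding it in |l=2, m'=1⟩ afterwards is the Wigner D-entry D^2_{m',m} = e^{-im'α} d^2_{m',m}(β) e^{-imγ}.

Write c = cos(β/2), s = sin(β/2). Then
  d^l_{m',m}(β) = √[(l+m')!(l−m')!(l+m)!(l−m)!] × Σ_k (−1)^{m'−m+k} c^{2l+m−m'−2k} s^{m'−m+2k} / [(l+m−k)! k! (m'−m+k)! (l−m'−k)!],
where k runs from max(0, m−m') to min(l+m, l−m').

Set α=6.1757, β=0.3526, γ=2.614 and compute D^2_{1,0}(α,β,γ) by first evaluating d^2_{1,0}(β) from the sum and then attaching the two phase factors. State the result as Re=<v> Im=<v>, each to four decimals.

Re=-0.3946 Im=-0.0426

D^2_{1,0}(6.1757,0.3526,2.614) = e^{-i·1·6.1757}·d^2_{1,0}(0.3526)·e^{-i·0·2.614}. Compute d first:
c=cos(0.3526/2)=0.984499, s=sin(0.3526/2)=0.175388; N=√[6·1·2·2]=4.898979
k: max(0,(0)−(1))=0 … min(2+(0),2−(1))=1
  k=0: (−1)^1·4.8990/(2)·0.9845^3·0.1754^1 = -0.409942
  k=1: (−1)^2·4.8990/(2)·0.9845^1·0.1754^3 = +0.013010
d^2_{1,0}(0.3526) = -0.409942 +0.013010 = -0.396931
Attach z-rotation phases: D = e^{-i(1)(6.1757)}·(-0.396931)·e^{-i(0)(2.614)} = -0.394641-0.042582i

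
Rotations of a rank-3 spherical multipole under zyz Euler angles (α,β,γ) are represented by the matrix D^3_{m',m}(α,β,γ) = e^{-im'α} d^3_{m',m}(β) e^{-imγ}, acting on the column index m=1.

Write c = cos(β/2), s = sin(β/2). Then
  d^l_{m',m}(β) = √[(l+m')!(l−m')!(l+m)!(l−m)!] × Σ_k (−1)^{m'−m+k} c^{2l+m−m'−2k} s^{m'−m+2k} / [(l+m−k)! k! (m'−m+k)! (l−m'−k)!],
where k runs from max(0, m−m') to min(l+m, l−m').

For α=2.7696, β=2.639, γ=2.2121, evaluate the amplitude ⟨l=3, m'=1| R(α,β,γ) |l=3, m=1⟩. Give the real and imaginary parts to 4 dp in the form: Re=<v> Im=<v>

Re=0.0793 Im=0.2873

Split into d^3_{1,1}(β=2.639) × two z-phases.
c=cos(2.639/2)=0.248660, s=sin(2.639/2)=0.968591; N=√[24·2·24·2]=48.000000
k∈{0,1,2} keeps every argument non-negative
  k=0: (−1)^0·48.0000/(48)·0.2487^6·0.9686^0 = +0.000236
  k=1: (−1)^1·48.0000/(6)·0.2487^4·0.9686^2 = -0.028694
  k=2: (−1)^2·48.0000/(8)·0.2487^2·0.9686^4 = +0.326531
d^3_{1,1}(2.639) = +0.000236 -0.028694 +0.326531 = +0.298073
D = (-0.931605-0.363473i)·(+0.298073)·(-0.598241-0.801317i) = +0.079307+0.287329i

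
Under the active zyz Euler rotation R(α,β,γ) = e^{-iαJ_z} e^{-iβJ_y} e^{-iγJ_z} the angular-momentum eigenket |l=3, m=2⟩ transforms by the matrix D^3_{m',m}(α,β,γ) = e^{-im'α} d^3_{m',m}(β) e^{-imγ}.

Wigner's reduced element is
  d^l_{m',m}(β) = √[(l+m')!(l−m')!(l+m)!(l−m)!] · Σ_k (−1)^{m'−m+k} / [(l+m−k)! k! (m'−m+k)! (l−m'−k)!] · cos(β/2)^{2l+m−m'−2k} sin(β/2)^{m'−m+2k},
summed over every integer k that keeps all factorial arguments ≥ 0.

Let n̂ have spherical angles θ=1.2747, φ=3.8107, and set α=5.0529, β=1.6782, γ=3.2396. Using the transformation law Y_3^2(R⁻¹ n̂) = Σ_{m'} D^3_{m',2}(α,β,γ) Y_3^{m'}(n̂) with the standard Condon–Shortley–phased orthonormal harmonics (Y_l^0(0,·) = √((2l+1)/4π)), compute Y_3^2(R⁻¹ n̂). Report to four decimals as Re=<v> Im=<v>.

Re=-0.1655 Im=0.2009

Need the full column D^3_{m',2} for m'=−3..3 at α=5.0529, β=1.6782, γ=3.2396.
cos(β/2)=0.668133, sin(β/2)=0.744042
d^3_{-3,2}: single k=5 term ⇒ +0.373187;  D = -0.274255+0.253086i
d^3_{-2,2}: k∈[4..5] ⇒ +0.684046 -0.169662 = +0.514384;  D = -0.455061-0.239814i
d^3_{-1,2}: k∈[3..4] ⇒ +0.776982 -0.481782 = +0.295200;  D = +0.042507-0.292124i
d^3_{0,2}: k∈[2..3] ⇒ +0.604236 -0.749335 = -0.145099;  D = -0.142321+0.028260i
d^3_{1,2}: k∈[1..2] ⇒ +0.313265 -0.776982 = -0.463717;  D = -0.237030-0.398560i
d^3_{2,2}: k∈[0..1] ⇒ +0.088956 -0.551590 = -0.462633;  D = +0.295823-0.355694i
d^3_{3,2}: single k=0 term ⇒ -0.242654;  D = +0.227671+0.083945i
Y_3^{m'}(θ=1.2747,φ=3.8107) and Σ D·Y over m':
  (-0.2743+0.2531i)·(+0.1544+0.3309i)  (-0.4551-0.2398i)·(+0.0629-0.2655i)  (+0.0425-0.2921i)·(+0.1392-0.1101i)  (-0.1423+0.0283i)·(-0.2803+0.0000i)  (-0.2370-0.3986i)·(-0.1392-0.1101i)  (+0.2958-0.3557i)·(+0.0629+0.2655i)  (+0.2277+0.0839i)·(-0.1544+0.3309i)
Y_3^2(R⁻¹ n̂) = -0.165472+0.200905i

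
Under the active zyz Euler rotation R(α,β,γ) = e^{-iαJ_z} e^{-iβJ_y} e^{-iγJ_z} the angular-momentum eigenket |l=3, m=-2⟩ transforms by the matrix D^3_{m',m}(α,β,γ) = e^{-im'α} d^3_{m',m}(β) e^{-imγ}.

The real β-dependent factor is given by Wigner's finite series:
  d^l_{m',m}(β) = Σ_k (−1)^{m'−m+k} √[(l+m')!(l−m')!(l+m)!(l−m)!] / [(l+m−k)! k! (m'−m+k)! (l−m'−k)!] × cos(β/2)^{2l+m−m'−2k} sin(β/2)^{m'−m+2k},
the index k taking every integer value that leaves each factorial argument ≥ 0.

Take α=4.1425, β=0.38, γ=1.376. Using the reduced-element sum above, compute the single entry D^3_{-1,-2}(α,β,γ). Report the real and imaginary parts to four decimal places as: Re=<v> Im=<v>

D^3_{-1,-2}(4.1425,0.38,1.376) = e^{-i·-1·4.1425}·d^3_{-1,-2}(0.38)·e^{-i·-2·1.376}. Compute d first:
With c≡cos(β/2)=0.982004 and s≡sin(β/2)=0.188859, N=[2·24·1·120]^{1/2}=75.894664
Admissible k: 0..1 (factorial args all ≥0)
  k=0: (−1)^1·75.8947/(24)·0.9820^5·0.1889^1 = -0.545386
  k=1: (−1)^2·75.8947/(12)·0.9820^3·0.1889^3 = +0.040344
d^3_{-1,-2}(0.38) = -0.545386 +0.040344 = -0.505042
Phases: e^{-i·(-1)·4.1425}=-0.539539-0.841961i, e^{-i·(-2)·1.376}=-0.925064+0.379812i ⇒ D=-0.413576-0.289866i

Re=-0.4136 Im=-0.2899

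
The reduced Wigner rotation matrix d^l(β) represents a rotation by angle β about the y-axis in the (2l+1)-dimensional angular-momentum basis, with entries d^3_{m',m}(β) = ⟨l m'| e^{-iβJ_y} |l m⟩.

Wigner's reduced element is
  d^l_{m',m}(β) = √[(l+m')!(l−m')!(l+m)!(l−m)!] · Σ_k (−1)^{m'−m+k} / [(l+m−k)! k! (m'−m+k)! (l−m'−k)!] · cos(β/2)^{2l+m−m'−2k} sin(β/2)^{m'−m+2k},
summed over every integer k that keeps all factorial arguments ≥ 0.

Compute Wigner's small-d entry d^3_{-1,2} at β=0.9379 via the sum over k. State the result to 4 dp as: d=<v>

d=0.3612

d^3_{-1,2}(β=0.9379) via Wigner's sum:
Half-angle: c=0.892043, s=0.451950. N=√(2·24·120·1)=75.894664
k: max(0,(2)−(-1))=3 … min(3+(2),3−(-1))=4
  k=3: (−1)^0·75.8947/(12)·0.8920^3·0.4519^3 = +0.414437
  k=4: (−1)^1·75.8947/(24)·0.8920^1·0.4519^5 = -0.053191
d^3_{-1,2}(0.9379) = +0.414437 -0.053191 = +0.361246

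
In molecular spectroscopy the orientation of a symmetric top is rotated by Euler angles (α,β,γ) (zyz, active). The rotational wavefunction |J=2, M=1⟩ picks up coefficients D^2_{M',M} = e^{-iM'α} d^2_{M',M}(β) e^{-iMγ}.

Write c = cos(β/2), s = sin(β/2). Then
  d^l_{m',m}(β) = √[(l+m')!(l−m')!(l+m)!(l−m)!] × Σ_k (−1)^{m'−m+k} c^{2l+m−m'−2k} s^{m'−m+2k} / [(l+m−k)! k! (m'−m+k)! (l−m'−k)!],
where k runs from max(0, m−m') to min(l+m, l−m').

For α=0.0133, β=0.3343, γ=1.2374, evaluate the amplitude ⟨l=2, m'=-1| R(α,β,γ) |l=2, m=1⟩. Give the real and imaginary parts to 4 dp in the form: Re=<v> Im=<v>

Re=0.0272 Im=-0.0752

Split into d^2_{-1,1}(β=0.3343) × two z-phases.
Half-angle: c=0.986063, s=0.166373. N=√(1·6·6·1)=6.000000
The bounds max(0,m−m')=2 and min(l+m,l−m')=3 give 2 terms
  k=2: (−1)^0·6.0000/(2)·0.9861^2·0.1664^2 = +0.080741
  k=3: (−1)^1·6.0000/(6)·0.9861^0·0.1664^4 = -0.000766
d^2_{-1,1}(0.3343) = +0.080741 -0.000766 = +0.079975
Attach z-rotation phases: D = e^{-i(-1)(0.0133)}·(+0.079975)·e^{-i(1)(1.2374)} = +0.027175-0.075216i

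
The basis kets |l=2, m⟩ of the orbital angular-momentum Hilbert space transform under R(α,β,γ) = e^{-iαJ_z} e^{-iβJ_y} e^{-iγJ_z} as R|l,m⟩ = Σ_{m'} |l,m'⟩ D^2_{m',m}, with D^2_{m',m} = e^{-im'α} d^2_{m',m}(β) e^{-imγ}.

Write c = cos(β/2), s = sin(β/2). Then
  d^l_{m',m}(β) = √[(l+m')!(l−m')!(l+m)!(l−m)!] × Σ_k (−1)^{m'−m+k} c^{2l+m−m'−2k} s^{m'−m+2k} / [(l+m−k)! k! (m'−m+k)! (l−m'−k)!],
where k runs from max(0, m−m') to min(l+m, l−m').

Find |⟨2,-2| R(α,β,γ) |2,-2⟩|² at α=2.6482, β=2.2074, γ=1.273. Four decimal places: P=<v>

P=0.0017

D^2_{-2,-2}(2.6482,2.2074,1.273) = e^{-i·-2·2.6482}·d^2_{-2,-2}(2.2074)·e^{-i·-2·1.273}. Compute d first:
With c≡cos(β/2)=0.450296 and s≡sin(β/2)=0.892880, N=[1·24·1·24]^{1/2}=24.000000
k∈{0} keeps every argument non-negative
  k=0: (−1)^0·24.0000/(24)·0.4503^4·0.8929^0 = +0.041114
d^2_{-2,-2}(2.2074) = +0.041114
|D^2_{-2,-2}|² = |d^2_{-2,-2}(β)|² = (+0.041114)² = 0.001690 (the z-rotation phases have unit modulus)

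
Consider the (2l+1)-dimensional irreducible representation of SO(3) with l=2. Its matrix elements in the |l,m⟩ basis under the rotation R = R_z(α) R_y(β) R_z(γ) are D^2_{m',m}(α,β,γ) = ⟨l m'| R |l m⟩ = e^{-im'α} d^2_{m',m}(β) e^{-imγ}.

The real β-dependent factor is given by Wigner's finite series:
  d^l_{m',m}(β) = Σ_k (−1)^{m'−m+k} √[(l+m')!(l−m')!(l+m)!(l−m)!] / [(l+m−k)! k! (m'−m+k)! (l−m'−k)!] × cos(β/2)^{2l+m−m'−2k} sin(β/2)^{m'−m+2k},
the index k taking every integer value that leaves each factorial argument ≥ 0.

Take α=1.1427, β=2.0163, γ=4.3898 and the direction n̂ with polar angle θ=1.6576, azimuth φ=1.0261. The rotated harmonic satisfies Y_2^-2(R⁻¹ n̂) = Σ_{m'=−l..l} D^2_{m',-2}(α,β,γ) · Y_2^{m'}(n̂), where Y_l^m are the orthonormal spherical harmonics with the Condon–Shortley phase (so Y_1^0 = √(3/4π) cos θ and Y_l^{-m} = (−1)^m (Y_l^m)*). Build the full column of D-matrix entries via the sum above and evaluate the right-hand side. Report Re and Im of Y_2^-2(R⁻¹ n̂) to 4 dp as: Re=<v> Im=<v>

Need the full column D^2_{m',-2} for m'=−2..2 at α=1.1427, β=2.0163, γ=4.3898.
cos(β/2)=0.533426, sin(β/2)=0.845846
d^2_{-2,-2}: single k=0 term ⇒ +0.080965;  D = +0.005617-0.080770i
d^2_{-1,-2}: single k=0 term ⇒ -0.256771;  D = +0.225642+0.122544i
d^2_{0,-2}: single k=0 term ⇒ +0.498664;  D = -0.398429+0.299867i
d^2_{1,-2}: single k=0 term ⇒ -0.645623;  D = -0.139055-0.630471i
d^2_{2,-2}: single k=0 term ⇒ +0.511878;  D = +0.500524+0.107214i
Y_2^{m'}(θ=1.6576,φ=1.0261) and Σ D·Y over m':
  (+0.0056-0.0808i)·(-0.1775-0.3398i)  (+0.2256+0.1225i)·(-0.0346+0.0571i)  (-0.3984+0.2999i)·(-0.3083+0.0000i)  (-0.1391-0.6305i)·(+0.0346+0.0571i)  (+0.5005+0.1072i)·(-0.1775+0.3398i)
Y_2^-2(R⁻¹ n̂) = -0.014517+0.049939i

Re=-0.0145 Im=0.0499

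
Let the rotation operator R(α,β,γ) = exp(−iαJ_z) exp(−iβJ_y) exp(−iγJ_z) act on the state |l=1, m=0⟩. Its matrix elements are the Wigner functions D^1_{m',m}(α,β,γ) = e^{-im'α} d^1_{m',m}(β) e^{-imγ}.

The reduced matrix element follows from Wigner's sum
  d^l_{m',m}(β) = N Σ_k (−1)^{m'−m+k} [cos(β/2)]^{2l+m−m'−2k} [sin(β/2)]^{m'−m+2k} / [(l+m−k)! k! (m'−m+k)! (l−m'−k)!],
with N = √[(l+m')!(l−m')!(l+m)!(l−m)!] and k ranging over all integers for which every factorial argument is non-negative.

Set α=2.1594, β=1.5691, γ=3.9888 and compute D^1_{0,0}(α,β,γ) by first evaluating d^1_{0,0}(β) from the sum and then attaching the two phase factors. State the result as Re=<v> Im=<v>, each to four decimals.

First d^1_{0,0}(β=1.5691), then the phase factors e^{-i(0)α} and e^{-i(0)γ}:
With c≡cos(β/2)=0.707706 and s≡sin(β/2)=0.706507, N=[1·1·1·1]^{1/2}=1.000000
The bounds max(0,m−m')=0 and min(l+m,l−m')=1 give 2 terms
  k=0: (−1)^0·1.0000/(1)·0.7077^2·0.7065^0 = +0.500848
  k=1: (−1)^1·1.0000/(1)·0.7077^0·0.7065^2 = -0.499152
d^1_{0,0}(1.5691) = +0.500848 -0.499152 = +0.001696
Phases: e^{-i·(0)·2.1594}=+1.000000+0.000000i, e^{-i·(0)·3.9888}=+1.000000+0.000000i ⇒ D=+0.001696+0.000000i

Re=0.0017 Im=0.0000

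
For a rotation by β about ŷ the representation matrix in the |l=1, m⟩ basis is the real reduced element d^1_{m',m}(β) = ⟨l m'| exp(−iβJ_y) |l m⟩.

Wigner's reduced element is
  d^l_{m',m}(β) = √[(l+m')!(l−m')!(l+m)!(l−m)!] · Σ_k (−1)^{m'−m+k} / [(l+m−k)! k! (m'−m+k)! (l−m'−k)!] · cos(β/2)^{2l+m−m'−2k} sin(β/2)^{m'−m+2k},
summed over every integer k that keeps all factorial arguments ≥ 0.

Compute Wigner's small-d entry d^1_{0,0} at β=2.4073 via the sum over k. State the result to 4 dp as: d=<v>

d^1_{0,0}(β=2.4073) via Wigner's sum:
Half-angle: c=0.358953, s=0.933355. N=√(1·1·1·1)=1.000000
k: max(0,(0)−(0))=0 … min(1+(0),1−(0))=1
  k=0: (−1)^0·1.0000/(1)·0.3590^2·0.9334^0 = +0.128848
  k=1: (−1)^1·1.0000/(1)·0.3590^0·0.9334^2 = -0.871152
d^1_{0,0}(2.4073) = +0.128848 -0.871152 = -0.742305

d=-0.7423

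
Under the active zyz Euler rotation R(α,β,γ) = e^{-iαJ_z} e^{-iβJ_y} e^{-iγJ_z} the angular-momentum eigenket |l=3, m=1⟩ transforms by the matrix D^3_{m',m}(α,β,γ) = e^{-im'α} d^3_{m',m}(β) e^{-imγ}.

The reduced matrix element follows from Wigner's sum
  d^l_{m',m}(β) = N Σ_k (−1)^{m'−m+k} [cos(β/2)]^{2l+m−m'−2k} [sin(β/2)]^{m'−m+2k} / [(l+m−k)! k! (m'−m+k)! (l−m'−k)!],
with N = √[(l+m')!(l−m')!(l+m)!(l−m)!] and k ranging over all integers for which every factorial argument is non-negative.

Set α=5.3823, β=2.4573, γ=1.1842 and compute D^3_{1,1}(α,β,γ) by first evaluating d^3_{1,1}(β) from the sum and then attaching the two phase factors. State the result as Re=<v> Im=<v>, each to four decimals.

First d^3_{1,1}(β=2.4573), then the phase factors e^{-i(1)α} and e^{-i(1)γ}:
With c≡cos(β/2)=0.335510 and s≡sin(β/2)=0.942037, N=[24·2·24·2]^{1/2}=48.000000
k∈{0,1,2} keeps every argument non-negative
  k=0: (−1)^0·48.0000/(48)·0.3355^6·0.9420^0 = +0.001426
  k=1: (−1)^1·48.0000/(6)·0.3355^4·0.9420^2 = -0.089959
  k=2: (−1)^2·48.0000/(8)·0.3355^2·0.9420^4 = +0.531904
d^3_{1,1}(2.4573) = +0.001426 -0.089959 +0.531904 = +0.443371
Attach z-rotation phases: D = e^{-i(1)(5.3823)}·(+0.443371)·e^{-i(1)(1.1842)} = +0.425695-0.123940i

Re=0.4257 Im=-0.1239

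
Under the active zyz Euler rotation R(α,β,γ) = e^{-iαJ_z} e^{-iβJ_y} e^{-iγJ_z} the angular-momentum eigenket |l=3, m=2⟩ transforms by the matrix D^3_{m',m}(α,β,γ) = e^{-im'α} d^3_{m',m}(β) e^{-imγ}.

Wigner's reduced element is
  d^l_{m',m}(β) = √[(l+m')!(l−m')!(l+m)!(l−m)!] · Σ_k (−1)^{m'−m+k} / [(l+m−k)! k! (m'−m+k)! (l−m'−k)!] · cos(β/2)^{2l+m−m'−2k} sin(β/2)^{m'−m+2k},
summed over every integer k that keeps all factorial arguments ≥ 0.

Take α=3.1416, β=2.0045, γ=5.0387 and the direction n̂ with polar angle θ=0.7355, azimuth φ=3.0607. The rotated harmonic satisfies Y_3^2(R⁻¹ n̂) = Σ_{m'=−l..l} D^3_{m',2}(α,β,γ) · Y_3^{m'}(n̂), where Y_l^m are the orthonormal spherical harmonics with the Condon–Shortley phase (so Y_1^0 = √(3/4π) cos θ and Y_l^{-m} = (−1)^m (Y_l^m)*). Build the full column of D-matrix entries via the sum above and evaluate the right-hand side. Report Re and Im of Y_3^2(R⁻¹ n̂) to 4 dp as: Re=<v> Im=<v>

Need the full column D^3_{m',2} for m'=−3..3 at α=3.1416, β=2.0045, γ=5.0387.
cos(β/2)=0.538408, sin(β/2)=0.842685
d^3_{-3,2}: single k=5 term ⇒ +0.560418;  D = +0.445256-0.340316i
d^3_{-2,2}: k∈[4..5] ⇒ +0.730891 -0.358088 = +0.372803;  D = -0.296193+0.226388i
d^3_{-1,2}: k∈[3..4] ⇒ +0.590689 -0.723496 = -0.132808;  D = -0.105515+0.080650i
d^3_{0,2}: k∈[2..3] ⇒ +0.326840 -0.800651 = -0.473811;  D = +0.376440-0.287732i
d^3_{1,2}: k∈[1..2] ⇒ +0.120565 -0.590689 = -0.470124;  D = -0.373509+0.285496i
d^3_{2,2}: k∈[0..1] ⇒ +0.024359 -0.298363 = -0.274004;  D = +0.217692-0.166398i
d^3_{3,2}: single k=0 term ⇒ -0.093389;  D = -0.074196+0.056714i
Y_3^{m'}(θ=0.7355,φ=3.0607) and Σ D·Y over m':
  (+0.4453-0.3403i)·(-0.1223-0.0303i)  (-0.2962+0.2264i)·(+0.3367+0.0550i)  (-0.1055+0.0806i)·(-0.3780-0.0306i)  (+0.3764-0.2877i)·(-0.0694+0.0000i)  (-0.3735+0.2855i)·(+0.3780-0.0306i)  (+0.2177-0.1664i)·(+0.3367-0.0550i)  (-0.0742+0.0567i)·(+0.1223-0.0303i)
Y_3^2(R⁻¹ n̂) = -0.236375+0.141388i

Re=-0.2364 Im=0.1414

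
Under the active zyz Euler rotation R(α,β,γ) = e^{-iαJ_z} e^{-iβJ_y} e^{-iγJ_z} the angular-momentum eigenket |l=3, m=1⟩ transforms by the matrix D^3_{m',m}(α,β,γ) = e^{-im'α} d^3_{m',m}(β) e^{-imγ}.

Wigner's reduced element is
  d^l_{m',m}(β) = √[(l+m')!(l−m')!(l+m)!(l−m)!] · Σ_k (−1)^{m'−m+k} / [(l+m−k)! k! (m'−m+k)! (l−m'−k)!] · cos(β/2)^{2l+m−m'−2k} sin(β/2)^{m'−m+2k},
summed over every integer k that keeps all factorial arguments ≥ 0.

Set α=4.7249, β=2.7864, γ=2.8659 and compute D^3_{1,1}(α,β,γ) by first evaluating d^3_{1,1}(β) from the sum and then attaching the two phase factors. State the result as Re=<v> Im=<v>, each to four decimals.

D^3_{1,1}(4.7249,2.7864,2.8659) = e^{-i·1·4.7249}·d^3_{1,1}(2.7864)·e^{-i·1·2.8659}. Compute d first:
With c≡cos(β/2)=0.176664 and s≡sin(β/2)=0.984271, N=[24·2·24·2]^{1/2}=48.000000
Admissible k: 0..2 (factorial args all ≥0)
  k=0: (−1)^0·48.0000/(48)·0.1767^6·0.9843^0 = +0.000030
  k=1: (−1)^1·48.0000/(6)·0.1767^4·0.9843^2 = -0.007549
  k=2: (−1)^2·48.0000/(8)·0.1767^2·0.9843^4 = +0.175755
d^3_{1,1}(2.7864) = +0.000030 -0.007549 +0.175755 = +0.168236
Attach z-rotation phases: D = e^{-i(1)(4.7249)}·(+0.168236)·e^{-i(1)(2.8659)} = +0.043767-0.162443i

Re=0.0438 Im=-0.1624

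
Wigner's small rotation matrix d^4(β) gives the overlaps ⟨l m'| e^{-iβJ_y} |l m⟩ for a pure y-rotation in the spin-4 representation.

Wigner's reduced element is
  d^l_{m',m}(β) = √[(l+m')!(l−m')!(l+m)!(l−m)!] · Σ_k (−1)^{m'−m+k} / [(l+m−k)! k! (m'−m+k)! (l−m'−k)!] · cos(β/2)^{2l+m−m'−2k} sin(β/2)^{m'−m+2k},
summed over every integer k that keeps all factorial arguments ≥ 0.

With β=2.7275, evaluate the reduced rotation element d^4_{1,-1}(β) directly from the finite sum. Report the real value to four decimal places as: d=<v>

d=-0.3329

d^4_{1,-1}(β=2.7275) via Wigner's sum:
With c≡cos(β/2)=0.205570 and s≡sin(β/2)=0.978642, N=[120·6·6·120]^{1/2}=720.000000
The bounds max(0,m−m')=0 and min(l+m,l−m')=3 give 4 terms
  k=0: (−1)^2·720.0000/(72)·0.2056^6·0.9786^2 = +0.000723
  k=1: (−1)^3·720.0000/(24)·0.2056^4·0.9786^4 = -0.049143
  k=2: (−1)^4·720.0000/(48)·0.2056^2·0.9786^6 = +0.556872
  k=3: (−1)^5·720.0000/(720)·0.2056^0·0.9786^8 = -0.841380
d^4_{1,-1}(2.7275) = +0.000723 -0.049143 +0.556872 -0.841380 = -0.332927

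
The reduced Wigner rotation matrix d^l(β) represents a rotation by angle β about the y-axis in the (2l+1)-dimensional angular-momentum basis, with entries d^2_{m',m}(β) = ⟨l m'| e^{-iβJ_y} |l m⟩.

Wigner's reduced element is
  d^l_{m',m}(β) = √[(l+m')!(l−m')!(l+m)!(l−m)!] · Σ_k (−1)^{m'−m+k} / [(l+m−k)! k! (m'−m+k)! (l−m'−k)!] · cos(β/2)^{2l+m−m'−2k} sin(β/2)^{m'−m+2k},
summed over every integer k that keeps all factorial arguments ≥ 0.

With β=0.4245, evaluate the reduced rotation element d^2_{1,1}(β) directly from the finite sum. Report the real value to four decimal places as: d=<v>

d^2_{1,1}(β=0.4245) via Wigner's sum:
c=cos(0.4245/2)=0.977559, s=sin(0.4245/2)=0.210660; N=√[6·1·6·1]=6.000000
k: max(0,(1)−(1))=0 … min(2+(1),2−(1))=1
  k=0: (−1)^0·6.0000/(6)·0.9776^4·0.2107^0 = +0.913214
  k=1: (−1)^1·6.0000/(2)·0.9776^2·0.2107^2 = -0.127225
d^2_{1,1}(0.4245) = +0.913214 -0.127225 = +0.785989

d=0.7860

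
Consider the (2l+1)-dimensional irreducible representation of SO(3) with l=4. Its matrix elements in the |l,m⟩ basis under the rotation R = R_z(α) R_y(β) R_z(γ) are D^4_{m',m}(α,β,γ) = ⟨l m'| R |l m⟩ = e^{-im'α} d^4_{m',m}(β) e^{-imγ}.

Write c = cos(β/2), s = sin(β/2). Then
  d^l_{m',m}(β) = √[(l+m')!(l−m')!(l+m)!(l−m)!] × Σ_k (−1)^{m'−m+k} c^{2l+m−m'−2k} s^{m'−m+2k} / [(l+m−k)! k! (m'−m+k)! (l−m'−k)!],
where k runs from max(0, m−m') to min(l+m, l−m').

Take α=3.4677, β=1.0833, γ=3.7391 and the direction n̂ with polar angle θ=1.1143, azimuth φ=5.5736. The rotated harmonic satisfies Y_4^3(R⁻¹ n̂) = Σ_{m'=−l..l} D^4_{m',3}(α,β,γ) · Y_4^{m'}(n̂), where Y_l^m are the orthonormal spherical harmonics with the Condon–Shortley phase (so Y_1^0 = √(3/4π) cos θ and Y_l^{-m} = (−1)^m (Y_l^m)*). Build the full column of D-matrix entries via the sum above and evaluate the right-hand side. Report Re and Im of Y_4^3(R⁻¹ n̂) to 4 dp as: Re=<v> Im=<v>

Need the full column D^4_{m',3} for m'=−4..4 at α=3.4677, β=1.0833, γ=3.7391.
cos(β/2)=0.856859, sin(β/2)=0.515551
d^4_{-4,3}: single k=7 term ⇒ +0.023461;  D = -0.020722+0.011002i
d^4_{-3,3}: k∈[6..7] ⇒ +0.096504 -0.004991 = +0.091513;  D = +0.062819-0.066546i
d^4_{-2,3}: k∈[5..6] ⇒ +0.257199 -0.031036 = +0.226163;  D = -0.094381+0.205528i
d^4_{-1,3}: k∈[4..5] ⇒ +0.503781 -0.109425 = +0.394356;  D = +0.041089-0.392210i
d^4_{0,3}: k∈[3..4] ⇒ +0.748902 -0.271112 = +0.477790;  D = +0.105072+0.466094i
d^4_{1,3}: k∈[2..3] ⇒ +0.834967 -0.503781 = +0.331186;  D = -0.172495-0.282719i
d^4_{2,3}: k∈[1..2] ⇒ +0.654186 -0.710471 = -0.056284;  D = -0.043163-0.036124i
d^4_{3,3}: k∈[0..1] ⇒ +0.290587 -0.736372 = -0.445785;  D = +0.415497+0.161514i
d^4_{4,3}: single k=0 term ⇒ -0.494518;  D = -0.494026-0.022069i
Y_4^{m'}(θ=1.1143,φ=5.5736) and Σ D·Y over m':
  (-0.0207+0.0110i)·(-0.2742+0.0858i)  (+0.0628-0.0665i)·(-0.2113+0.3385i)  (-0.0944+0.2055i)·(+0.0147+0.0960i)  (+0.0411-0.3922i)·(-0.2329-0.2000i)  (+0.1051+0.4661i)·(-0.1595+0.0000i)  (-0.1725-0.2827i)·(+0.2329-0.2000i)  (-0.0432-0.0361i)·(+0.0147-0.0960i)  (+0.4155+0.1615i)·(+0.2113+0.3385i)  (-0.4940-0.0221i)·(-0.2742-0.0858i)
Y_4^3(R⁻¹ n̂) = -0.046032+0.228726i

Re=-0.0460 Im=0.2287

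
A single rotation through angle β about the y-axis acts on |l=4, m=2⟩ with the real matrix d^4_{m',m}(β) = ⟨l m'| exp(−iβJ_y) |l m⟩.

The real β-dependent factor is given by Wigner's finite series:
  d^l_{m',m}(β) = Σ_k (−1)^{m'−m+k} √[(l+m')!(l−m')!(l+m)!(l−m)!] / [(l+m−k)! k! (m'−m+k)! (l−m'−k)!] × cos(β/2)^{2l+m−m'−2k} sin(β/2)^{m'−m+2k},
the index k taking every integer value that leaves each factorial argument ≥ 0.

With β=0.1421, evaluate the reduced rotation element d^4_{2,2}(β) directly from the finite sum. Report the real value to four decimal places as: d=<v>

d^4_{2,2}(β=0.1421) via Wigner's sum:
c=cos(0.1421/2)=0.997477, s=sin(0.1421/2)=0.070990; N=√[720·2·720·2]=1440.000000
The bounds max(0,m−m')=0 and min(l+m,l−m')=2 give 3 terms
  k=0: (−1)^0·1440.0000/(1440)·0.9975^8·0.0710^0 = +0.979993
  k=1: (−1)^1·1440.0000/(120)·0.9975^6·0.0710^2 = -0.059566
  k=2: (−1)^2·1440.0000/(96)·0.9975^4·0.0710^4 = +0.000377
d^4_{2,2}(0.1421) = +0.979993 -0.059566 +0.000377 = +0.920805

d=0.9208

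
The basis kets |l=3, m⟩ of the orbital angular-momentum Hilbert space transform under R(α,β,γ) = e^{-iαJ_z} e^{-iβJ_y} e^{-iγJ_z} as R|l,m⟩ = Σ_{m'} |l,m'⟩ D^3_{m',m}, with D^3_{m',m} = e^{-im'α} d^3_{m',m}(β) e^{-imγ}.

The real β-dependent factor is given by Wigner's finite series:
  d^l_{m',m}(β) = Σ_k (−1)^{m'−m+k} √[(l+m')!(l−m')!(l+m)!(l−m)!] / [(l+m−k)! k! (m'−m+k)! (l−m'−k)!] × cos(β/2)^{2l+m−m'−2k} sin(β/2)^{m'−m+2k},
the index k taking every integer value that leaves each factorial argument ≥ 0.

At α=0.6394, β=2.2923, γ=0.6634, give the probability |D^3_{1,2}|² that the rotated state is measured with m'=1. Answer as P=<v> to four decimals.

D^3_{1,2}(0.6394,2.2923,0.6634) = e^{-i·1·0.6394}·d^3_{1,2}(2.2923)·e^{-i·2·0.6634}. Compute d first:
c=cos(2.2923/2)=0.411999, s=sin(2.2923/2)=0.911185; N=√[24·2·120·1]=75.894664
Admissible k: 1..2 (factorial args all ≥0)
  k=1: (−1)^0·75.8947/(24)·0.4120^5·0.9112^1 = +0.034205
  k=2: (−1)^1·75.8947/(12)·0.4120^3·0.9112^3 = -0.334608
d^3_{1,2}(2.2923) = +0.034205 -0.334608 = -0.300403
|D^3_{1,2}|² = |d^3_{1,2}(β)|² = (-0.300403)² = 0.090242 (the z-rotation phases have unit modulus)

P=0.0902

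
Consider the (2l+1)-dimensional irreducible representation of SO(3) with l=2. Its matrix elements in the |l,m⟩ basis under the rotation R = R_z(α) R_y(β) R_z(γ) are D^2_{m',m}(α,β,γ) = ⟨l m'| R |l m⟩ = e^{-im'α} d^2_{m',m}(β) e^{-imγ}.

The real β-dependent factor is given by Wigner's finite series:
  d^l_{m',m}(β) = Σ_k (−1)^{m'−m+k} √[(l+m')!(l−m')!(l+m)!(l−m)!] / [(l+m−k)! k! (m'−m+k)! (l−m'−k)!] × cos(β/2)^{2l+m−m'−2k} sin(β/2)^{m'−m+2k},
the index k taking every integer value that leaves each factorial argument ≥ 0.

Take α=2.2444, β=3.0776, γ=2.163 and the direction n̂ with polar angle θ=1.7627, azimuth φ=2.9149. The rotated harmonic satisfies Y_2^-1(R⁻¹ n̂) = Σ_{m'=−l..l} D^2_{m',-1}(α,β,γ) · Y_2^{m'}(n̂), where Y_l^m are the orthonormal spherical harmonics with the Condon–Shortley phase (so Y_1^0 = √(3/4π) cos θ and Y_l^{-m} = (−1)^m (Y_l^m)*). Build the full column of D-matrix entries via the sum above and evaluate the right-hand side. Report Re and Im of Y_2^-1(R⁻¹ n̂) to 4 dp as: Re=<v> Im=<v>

Re=0.1717 Im=-0.0530

Need the full column D^2_{m',-1} for m'=−2..2 at α=2.2444, β=3.0776, γ=2.163.
cos(β/2)=0.031991, sin(β/2)=0.999488
d^2_{-2,-1}: single k=1 term ⇒ +0.000065;  D = +0.000061+0.000024i
d^2_{-1,-1}: k∈[0..1] ⇒ +0.000001 -0.003067 = -0.003066;  D = +0.000921+0.002925i
d^2_{0,-1}: k∈[0..1] ⇒ -0.000080 +0.078241 = +0.078161;  D = -0.043629+0.064851i
d^2_{1,-1}: k∈[0..1] ⇒ +0.003067 -0.997954 = -0.994887;  D = -0.991593+0.080894i
d^2_{2,-1}: single k=0 term ⇒ -0.063884;  D = +0.043779+0.046524i
Y_2^{m'}(θ=1.7627,φ=2.9149) and Σ D·Y over m':
  (+0.0001+0.0000i)·(+0.3346+0.1630i)  (+0.0009+0.0029i)·(+0.1409+0.0325i)  (-0.0436+0.0649i)·(-0.2810+0.0000i)  (-0.9916+0.0809i)·(-0.1409+0.0325i)  (+0.0438+0.0465i)·(+0.3346-0.1630i)
Y_2^-1(R⁻¹ n̂) = +0.171670-0.052968i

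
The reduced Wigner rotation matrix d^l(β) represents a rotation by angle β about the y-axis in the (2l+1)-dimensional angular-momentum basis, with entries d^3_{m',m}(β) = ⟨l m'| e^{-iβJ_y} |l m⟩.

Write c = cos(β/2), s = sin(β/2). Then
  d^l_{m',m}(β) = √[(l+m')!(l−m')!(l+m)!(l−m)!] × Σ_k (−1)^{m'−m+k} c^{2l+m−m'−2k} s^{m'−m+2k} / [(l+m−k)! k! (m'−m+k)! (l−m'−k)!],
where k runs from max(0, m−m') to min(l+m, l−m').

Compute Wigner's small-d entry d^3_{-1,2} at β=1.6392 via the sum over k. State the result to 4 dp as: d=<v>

d=0.3349

d^3_{-1,2}(β=1.6392) via Wigner's sum:
c=cos(1.6392/2)=0.682514, s=sin(1.6392/2)=0.730873; N=√[2·24·120·1]=75.894664
k∈{3,4} keeps every argument non-negative
  k=3: (−1)^0·75.8947/(12)·0.6825^3·0.7309^3 = +0.785036
  k=4: (−1)^1·75.8947/(24)·0.6825^1·0.7309^5 = -0.450112
d^3_{-1,2}(1.6392) = +0.785036 -0.450112 = +0.334924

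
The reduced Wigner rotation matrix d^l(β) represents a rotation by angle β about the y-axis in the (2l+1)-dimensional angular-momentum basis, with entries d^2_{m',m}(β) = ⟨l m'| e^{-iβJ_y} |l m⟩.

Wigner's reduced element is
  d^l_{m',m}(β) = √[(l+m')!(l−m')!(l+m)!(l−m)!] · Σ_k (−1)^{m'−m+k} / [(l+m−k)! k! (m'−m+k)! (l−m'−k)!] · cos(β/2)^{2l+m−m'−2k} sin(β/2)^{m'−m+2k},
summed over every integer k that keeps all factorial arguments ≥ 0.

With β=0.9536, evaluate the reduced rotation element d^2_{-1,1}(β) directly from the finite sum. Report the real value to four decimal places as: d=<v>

d=0.4544

d^2_{-1,1}(β=0.9536) via Wigner's sum:
Half-angle: c=0.888468, s=0.458938. N=√(1·6·6·1)=6.000000
k: max(0,(1)−(-1))=2 … min(2+(1),2−(-1))=3
  k=2: (−1)^0·6.0000/(2)·0.8885^2·0.4589^2 = +0.498785
  k=3: (−1)^1·6.0000/(6)·0.8885^0·0.4589^4 = -0.044363
d^2_{-1,1}(0.9536) = +0.498785 -0.044363 = +0.454423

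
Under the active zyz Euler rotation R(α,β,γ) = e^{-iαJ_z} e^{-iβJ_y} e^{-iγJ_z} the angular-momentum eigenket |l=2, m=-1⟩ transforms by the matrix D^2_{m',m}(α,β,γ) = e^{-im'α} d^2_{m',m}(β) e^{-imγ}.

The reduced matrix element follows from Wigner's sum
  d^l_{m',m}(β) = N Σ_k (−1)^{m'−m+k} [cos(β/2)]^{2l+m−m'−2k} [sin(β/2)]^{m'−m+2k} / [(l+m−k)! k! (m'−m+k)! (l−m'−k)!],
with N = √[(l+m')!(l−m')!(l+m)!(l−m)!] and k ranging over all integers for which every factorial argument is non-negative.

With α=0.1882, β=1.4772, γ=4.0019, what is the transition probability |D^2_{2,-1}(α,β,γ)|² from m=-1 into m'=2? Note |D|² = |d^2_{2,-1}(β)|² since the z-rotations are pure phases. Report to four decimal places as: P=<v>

P=0.2037

Split into d^2_{2,-1}(β=1.4772) × two z-phases.
With c≡cos(β/2)=0.739412 and s≡sin(β/2)=0.673253, N=[24·1·1·6]^{1/2}=12.000000
k∈{0} keeps every argument non-negative
  k=0: (−1)^3·12.0000/(6)·0.7394^1·0.6733^3 = -0.451286
d^2_{2,-1}(1.4772) = -0.451286
|D^2_{2,-1}|² = |d^2_{2,-1}(β)|² = (-0.451286)² = 0.203659 (the z-rotation phases have unit modulus)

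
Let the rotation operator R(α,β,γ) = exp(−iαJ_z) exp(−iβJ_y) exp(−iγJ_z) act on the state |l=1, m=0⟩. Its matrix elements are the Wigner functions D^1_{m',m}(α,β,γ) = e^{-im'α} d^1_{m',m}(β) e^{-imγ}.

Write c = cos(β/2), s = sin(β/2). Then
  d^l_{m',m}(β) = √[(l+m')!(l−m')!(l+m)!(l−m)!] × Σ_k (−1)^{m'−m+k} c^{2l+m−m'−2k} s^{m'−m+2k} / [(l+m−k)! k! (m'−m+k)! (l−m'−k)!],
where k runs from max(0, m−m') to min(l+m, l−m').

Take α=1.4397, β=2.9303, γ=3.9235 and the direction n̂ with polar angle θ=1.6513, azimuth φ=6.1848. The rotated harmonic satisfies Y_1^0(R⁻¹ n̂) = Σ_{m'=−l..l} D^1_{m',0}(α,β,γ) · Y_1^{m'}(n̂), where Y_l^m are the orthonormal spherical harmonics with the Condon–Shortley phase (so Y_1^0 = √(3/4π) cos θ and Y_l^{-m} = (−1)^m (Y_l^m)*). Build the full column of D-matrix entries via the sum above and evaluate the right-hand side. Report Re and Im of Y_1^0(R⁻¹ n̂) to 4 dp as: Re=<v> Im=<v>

Re=0.0418 Im=0.0000

Need the full column D^1_{m',0} for m'=−1..1 at α=1.4397, β=2.9303, γ=3.9235.
cos(β/2)=0.105450, sin(β/2)=0.994425
d^1_{-1,0}: single k=1 term ⇒ +0.148297;  D = +0.019386+0.147025i
d^1_{0,0}: k∈[0..1] ⇒ +0.011120 -0.988880 = -0.977761;  D = -0.977761+0.000000i
d^1_{1,0}: single k=0 term ⇒ -0.148297;  D = -0.019386+0.147025i
Y_1^{m'}(θ=1.6513,φ=6.1848) and Σ D·Y over m':
  (+0.0194+0.1470i)·(+0.3427+0.0338i)  (-0.9778+0.0000i)·(-0.0393+0.0000i)  (-0.0194+0.1470i)·(-0.3427+0.0338i)
Y_1^0(R⁻¹ n̂) = +0.041758+0.000000i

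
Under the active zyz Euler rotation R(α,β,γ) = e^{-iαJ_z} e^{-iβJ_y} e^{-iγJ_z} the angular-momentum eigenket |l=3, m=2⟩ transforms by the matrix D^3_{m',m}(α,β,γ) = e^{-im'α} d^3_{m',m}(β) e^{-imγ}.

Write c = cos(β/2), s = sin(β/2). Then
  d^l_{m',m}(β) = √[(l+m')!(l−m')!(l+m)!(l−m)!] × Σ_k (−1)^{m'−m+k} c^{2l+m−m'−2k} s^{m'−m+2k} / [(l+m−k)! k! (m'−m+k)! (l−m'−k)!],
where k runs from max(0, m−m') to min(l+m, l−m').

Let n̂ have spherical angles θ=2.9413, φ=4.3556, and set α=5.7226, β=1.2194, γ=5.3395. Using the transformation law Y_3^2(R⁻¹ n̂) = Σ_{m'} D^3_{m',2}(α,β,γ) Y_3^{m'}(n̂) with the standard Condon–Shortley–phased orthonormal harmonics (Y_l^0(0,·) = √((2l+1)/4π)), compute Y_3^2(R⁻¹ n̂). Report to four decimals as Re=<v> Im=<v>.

Re=-0.0264 Im=-0.2774

Need the full column D^3_{m',2} for m'=−3..3 at α=5.7226, β=1.2194, γ=5.3395.
cos(β/2)=0.819820, sin(β/2)=0.572622
d^3_{-3,2}: single k=5 term ⇒ +0.123632;  D = +0.121028+0.025242i
d^3_{-2,2}: k∈[4..5] ⇒ +0.361308 -0.035254 = +0.326054;  D = +0.234939+0.226087i
d^3_{-1,2}: k∈[3..4] ⇒ +0.654317 -0.159609 = +0.494708;  D = +0.119520+0.480053i
d^3_{0,2}: k∈[2..3] ⇒ +0.811278 -0.395793 = +0.415485;  D = -0.129346+0.394838i
d^3_{1,2}: k∈[1..2] ⇒ +0.670594 -0.654317 = +0.016277;  D = -0.012516+0.010407i
d^3_{2,2}: k∈[0..1] ⇒ +0.303606 -0.740592 = -0.436986;  D = +0.433124-0.057970i
d^3_{3,2}: single k=0 term ⇒ -0.519440;  D = +0.472686+0.215374i
Y_3^{m'}(θ=2.9413,φ=4.3556) and Σ D·Y over m':
  (+0.1210+0.0252i)·(+0.0029-0.0016i)  (+0.2349+0.2261i)·(+0.0300+0.0259i)  (+0.1195+0.4801i)·(-0.0854+0.2291i)  (-0.1293+0.3948i)·(-0.6591+0.0000i)  (-0.0125+0.0104i)·(+0.0854+0.2291i)  (+0.4331-0.0580i)·(+0.0300-0.0259i)  (+0.4727+0.2154i)·(-0.0029-0.0016i)
Y_3^2(R⁻¹ n̂) = -0.026362-0.277395i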